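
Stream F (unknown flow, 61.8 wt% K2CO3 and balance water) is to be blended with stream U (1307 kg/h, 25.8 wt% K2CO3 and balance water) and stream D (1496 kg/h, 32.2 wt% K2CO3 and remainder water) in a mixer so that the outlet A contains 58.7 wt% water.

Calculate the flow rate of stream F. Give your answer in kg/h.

Let F be the unknown flow. Total out = 2803 + F.
water balance: 1984.1 + 0.382·F = 0.587·(2803 + F)
(0.382 − 0.587)·F = 0.587×2803 − 1984.1 = -338.72
F = -338.72 / -0.205 = 1652.3 kg/h

1652 kg/h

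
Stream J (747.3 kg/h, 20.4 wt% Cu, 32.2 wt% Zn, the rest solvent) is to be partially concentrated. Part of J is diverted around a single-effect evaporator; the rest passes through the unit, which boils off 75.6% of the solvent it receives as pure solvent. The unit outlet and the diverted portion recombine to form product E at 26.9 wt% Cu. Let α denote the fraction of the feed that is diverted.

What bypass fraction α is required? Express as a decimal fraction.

All 747.3×0.204 = 152.45 kg/h of Cu reaches E, so E = 152.45/0.269 = 566.73 kg/h and vapour = 180.57 kg/h.
The evaporator receives (1−α)·747.3 of feed at 0.474 solvent and removes 0.756 of that solvent:
0.756×0.474×(1−α)×747.3 = 180.57
(1−α) = 180.57/267.79 = 0.6743;  α = 0.3257.

0.326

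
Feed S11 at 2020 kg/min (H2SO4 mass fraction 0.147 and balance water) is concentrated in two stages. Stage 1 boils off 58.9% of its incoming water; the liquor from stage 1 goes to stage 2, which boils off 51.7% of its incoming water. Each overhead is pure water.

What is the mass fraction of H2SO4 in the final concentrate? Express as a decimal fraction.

water in feed = 2020×0.853 = 1723.1 kg/min.
After stage 1: water left = (1−0.589)×1723.1 = 708.18; stream total = 1005.1 kg/min.
After stage 2: water left = (1−0.517)×708.18 = 342.05; final concentrate = 638.99 kg/min.
H2SO4 fraction = 296.94/638.99 = 0.465.

0.465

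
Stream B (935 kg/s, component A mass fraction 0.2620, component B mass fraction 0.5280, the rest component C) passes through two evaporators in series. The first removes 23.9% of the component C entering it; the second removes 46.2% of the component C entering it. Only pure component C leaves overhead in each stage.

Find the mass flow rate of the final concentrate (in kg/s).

component C in feed = 935×0.210 = 196.35 kg/s.
After stage 1: component C left = (1−0.239)×196.35 = 149.42; stream total = 888.07 kg/s.
After stage 2: component C left = (1−0.462)×149.42 = 80.389; final concentrate = 819.04 kg/s.

819 kg/s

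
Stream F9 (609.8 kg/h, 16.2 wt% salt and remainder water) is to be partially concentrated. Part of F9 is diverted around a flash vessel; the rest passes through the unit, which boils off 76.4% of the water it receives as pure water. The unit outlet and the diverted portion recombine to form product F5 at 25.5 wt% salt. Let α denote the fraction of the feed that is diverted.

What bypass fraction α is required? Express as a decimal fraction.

All 609.8×0.162 = 98.788 kg/h of salt reaches F5, so F5 = 98.788/0.255 = 387.4 kg/h and vapour = 222.4 kg/h.
The evaporator receives (1−α)·609.8 of feed at 0.838 water and removes 0.764 of that water:
0.764×0.838×(1−α)×609.8 = 222.4
(1−α) = 222.4/390.41 = 0.5696;  α = 0.4304.

0.430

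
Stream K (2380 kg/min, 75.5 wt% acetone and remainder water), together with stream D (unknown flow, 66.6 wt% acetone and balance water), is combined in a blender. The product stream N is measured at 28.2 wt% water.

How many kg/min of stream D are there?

1693 kg/min

Let D be the unknown flow. Total out = 2380 + D.
water balance: 583.1 + 0.334·D = 0.282·(2380 + D)
(0.334 − 0.282)·D = 0.282×2380 − 583.1 = 88.06
D = 88.06 / 0.052 = 1693.5 kg/min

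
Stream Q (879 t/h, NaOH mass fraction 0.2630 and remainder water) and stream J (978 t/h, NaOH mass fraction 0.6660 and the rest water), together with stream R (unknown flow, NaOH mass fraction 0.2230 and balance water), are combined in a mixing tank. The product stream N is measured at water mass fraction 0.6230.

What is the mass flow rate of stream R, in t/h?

1185 t/h

Let R be the unknown flow. Total out = 1857 + R.
water balance: 974.48 + 0.777·R = 0.623·(1857 + R)
(0.777 − 0.623)·R = 0.623×1857 − 974.48 = 182.44
R = 182.44 / 0.154 = 1184.6 t/h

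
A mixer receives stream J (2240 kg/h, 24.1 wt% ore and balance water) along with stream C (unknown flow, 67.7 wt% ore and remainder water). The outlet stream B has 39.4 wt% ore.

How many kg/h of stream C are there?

Let C be the unknown flow. Total out = 2240 + C.
ore balance: 539.84 + 0.677·C = 0.394·(2240 + C)
(0.677 − 0.394)·C = 0.394×2240 − 539.84 = 342.72
C = 342.72 / 0.283 = 1211 kg/h

1211 kg/h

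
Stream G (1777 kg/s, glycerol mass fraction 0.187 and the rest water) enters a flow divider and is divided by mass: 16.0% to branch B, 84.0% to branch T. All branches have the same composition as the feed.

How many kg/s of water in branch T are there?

Branch T total = 0.840×1777 = 1492.7 kg/s.
water in T = 0.813×1492.7 = 1213.5 kg/s.

1214 kg/s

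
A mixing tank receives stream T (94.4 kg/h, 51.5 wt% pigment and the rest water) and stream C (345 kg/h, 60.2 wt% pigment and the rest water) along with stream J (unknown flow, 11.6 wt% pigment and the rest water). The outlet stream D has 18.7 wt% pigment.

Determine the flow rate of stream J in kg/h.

Let J be the unknown flow. Total out = 439.4 + J.
pigment balance: 256.31 + 0.116·J = 0.187·(439.4 + J)
(0.116 − 0.187)·J = 0.187×439.4 − 256.31 = -174.14
J = -174.14 / -0.071 = 2452.7 kg/h

2453 kg/h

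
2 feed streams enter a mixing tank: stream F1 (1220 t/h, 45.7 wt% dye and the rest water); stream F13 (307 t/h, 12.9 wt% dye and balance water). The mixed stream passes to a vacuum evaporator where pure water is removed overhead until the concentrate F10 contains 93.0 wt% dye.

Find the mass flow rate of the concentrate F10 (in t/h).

642.1 t/h

dye entering = 1220×0.457 + 307×0.129 = 597.14 t/h.
All dye reports to F10, so F10 = 597.14/0.930 = 642.09 t/h.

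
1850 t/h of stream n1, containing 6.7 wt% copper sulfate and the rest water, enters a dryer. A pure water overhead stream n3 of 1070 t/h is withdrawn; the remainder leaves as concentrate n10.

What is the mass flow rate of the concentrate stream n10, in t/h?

780 t/h

Concentrate = 1850 − 1070 = 780 t/h.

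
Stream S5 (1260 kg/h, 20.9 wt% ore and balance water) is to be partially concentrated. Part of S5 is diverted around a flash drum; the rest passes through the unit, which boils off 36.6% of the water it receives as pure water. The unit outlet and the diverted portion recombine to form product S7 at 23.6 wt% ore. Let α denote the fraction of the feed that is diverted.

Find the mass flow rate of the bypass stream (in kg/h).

762.1 kg/h

All 1260×0.209 = 263.34 kg/h of ore reaches S7, so S7 = 263.34/0.236 = 1115.8 kg/h and vapour = 144.15 kg/h.
The evaporator receives (1−α)·1260 of feed at 0.791 water and removes 0.366 of that water:
0.366×0.791×(1−α)×1260 = 144.15
(1−α) = 144.15/364.78 = 0.3952;  α = 0.6048.
Bypass flow = 0.6048×1260 = 762.07 kg/h.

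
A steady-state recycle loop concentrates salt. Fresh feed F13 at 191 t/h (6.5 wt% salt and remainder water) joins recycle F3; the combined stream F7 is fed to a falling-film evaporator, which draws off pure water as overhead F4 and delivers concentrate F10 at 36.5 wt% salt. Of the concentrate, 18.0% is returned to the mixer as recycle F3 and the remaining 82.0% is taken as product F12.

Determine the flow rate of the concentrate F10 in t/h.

Overall salt balance (none leaves overhead): salt in fresh feed = salt in product, i.e. 191×0.065 = (1−0.180)·F10·0.365.
F10 = 12.415/(0.365×0.820) = 41.48 t/h.

41.48 t/h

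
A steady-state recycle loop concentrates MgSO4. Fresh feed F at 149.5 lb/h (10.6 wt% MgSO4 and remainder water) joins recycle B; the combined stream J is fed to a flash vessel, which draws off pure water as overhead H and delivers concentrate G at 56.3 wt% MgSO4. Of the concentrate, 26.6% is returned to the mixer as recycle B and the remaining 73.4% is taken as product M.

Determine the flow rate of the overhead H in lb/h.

121.4 lb/h

Overall MgSO4 balance (none leaves overhead): MgSO4 in fresh feed = MgSO4 in product, i.e. 149.5×0.106 = (1−0.266)·G·0.563.
G = 15.847/(0.563×0.734) = 38.348 lb/h.
Recycle B = 0.266×38.348 = 10.201 lb/h.
Combined feed J = 149.5 + 10.201 = 159.7 lb/h.
Overhead H = J − G = 159.7 − 38.348 = 121.35 lb/h.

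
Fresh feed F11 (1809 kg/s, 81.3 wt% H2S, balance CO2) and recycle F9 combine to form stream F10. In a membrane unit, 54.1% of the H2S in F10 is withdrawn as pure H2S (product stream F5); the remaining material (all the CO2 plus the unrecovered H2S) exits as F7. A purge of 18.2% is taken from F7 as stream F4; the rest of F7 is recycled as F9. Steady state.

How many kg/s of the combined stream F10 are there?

CO2 enters only via F11 and leaves only via the purge: 1809×0.187 = 0.182×(CO2 in F7), and the membrane unit passes all CO2, so CO2 in F10 = CO2 in F7 = 1858.7 kg/s.
H2S in F10: m_A = 1809×0.813 + (1−0.182)·(1−0.541)·m_A, so m_A = 1470.7/0.6245 = 2354.9 kg/s.
F10 = 2354.9 + 1858.7 = 4213.6 kg/s.

4214 kg/s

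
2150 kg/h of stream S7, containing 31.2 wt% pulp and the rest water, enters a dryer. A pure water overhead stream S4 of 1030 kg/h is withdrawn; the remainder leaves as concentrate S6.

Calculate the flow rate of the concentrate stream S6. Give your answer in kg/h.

1120 kg/h

Concentrate = 2150 − 1030 = 1120 kg/h.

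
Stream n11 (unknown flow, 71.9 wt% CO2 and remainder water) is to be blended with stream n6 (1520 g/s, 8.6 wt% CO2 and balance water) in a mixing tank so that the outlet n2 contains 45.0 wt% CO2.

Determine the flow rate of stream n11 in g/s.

2057 g/s

Let n11 be the unknown flow. Total out = 1520 + n11.
CO2 balance: 130.72 + 0.719·n11 = 0.450·(1520 + n11)
(0.719 − 0.450)·n11 = 0.450×1520 − 130.72 = 553.28
n11 = 553.28 / 0.269 = 2056.8 g/s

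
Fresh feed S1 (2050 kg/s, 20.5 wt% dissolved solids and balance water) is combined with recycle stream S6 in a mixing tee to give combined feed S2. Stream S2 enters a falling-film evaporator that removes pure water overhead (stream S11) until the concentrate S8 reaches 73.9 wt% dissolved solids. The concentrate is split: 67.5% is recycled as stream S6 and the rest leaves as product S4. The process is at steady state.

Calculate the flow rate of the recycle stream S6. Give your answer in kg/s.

1181 kg/s

Overall dissolved solids balance (none leaves overhead): dissolved solids in fresh feed = dissolved solids in product, i.e. 2050×0.205 = (1−0.675)·S8·0.739.
S8 = 420.25/(0.739×0.325) = 1749.8 kg/s.
Recycle S6 = 0.675×1749.8 = 1181.1 kg/s.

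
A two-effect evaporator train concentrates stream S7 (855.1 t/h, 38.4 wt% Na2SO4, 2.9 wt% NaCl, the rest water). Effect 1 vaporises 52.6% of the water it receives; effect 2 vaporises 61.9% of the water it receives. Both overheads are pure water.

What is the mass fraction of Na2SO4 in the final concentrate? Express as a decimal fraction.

water in feed = 855.1×0.587 = 501.94 t/h.
After stage 1: water left = (1−0.526)×501.94 = 237.92; stream total = 591.08 t/h.
After stage 2: water left = (1−0.619)×237.92 = 90.648; final concentrate = 443.8 t/h.
Na2SO4 fraction = 328.36/443.8 = 0.740.

0.740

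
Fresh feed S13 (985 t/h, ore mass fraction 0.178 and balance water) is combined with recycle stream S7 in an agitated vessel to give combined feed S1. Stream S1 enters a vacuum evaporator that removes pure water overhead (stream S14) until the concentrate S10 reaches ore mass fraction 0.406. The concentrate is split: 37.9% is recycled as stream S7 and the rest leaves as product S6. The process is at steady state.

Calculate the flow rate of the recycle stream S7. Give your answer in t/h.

Overall ore balance (none leaves overhead): ore in fresh feed = ore in product, i.e. 985×0.178 = (1−0.379)·S10·0.406.
S10 = 175.33/(0.406×0.621) = 695.41 t/h.
Recycle S7 = 0.379×695.41 = 263.56 t/h.

263.6 t/h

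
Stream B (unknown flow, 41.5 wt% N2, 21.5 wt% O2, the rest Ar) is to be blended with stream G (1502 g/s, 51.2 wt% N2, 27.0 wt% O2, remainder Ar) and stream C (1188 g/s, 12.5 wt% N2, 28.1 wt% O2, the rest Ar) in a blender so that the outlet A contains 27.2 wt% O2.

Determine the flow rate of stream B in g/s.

134.9 g/s

Let B be the unknown flow. Total out = 2690 + B.
O2 balance: 739.37 + 0.215·B = 0.272·(2690 + B)
(0.215 − 0.272)·B = 0.272×2690 − 739.37 = -7.688
B = -7.688 / -0.057 = 134.88 g/s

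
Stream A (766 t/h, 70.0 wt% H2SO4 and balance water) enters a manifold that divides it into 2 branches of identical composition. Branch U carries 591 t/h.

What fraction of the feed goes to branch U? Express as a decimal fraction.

0.772

Fraction to U = 591/766 = 0.7715.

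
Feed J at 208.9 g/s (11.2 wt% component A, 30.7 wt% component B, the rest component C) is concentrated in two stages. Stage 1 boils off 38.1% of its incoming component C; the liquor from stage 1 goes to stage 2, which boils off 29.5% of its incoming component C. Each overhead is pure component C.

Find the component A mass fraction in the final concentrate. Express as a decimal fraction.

component C in feed = 208.9×0.581 = 121.37 g/s.
After stage 1: component C left = (1−0.381)×121.37 = 75.129; stream total = 162.66 g/s.
After stage 2: component C left = (1−0.295)×75.129 = 52.966; final concentrate = 140.49 g/s.
component A fraction = 23.397/140.49 = 0.167.

0.167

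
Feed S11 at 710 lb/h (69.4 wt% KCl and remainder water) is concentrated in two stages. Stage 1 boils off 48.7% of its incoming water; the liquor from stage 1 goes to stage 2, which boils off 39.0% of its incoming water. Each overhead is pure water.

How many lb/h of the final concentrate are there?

water in feed = 710×0.306 = 217.26 lb/h.
After stage 1: water left = (1−0.487)×217.26 = 111.45; stream total = 604.19 lb/h.
After stage 2: water left = (1−0.390)×111.45 = 67.987; final concentrate = 560.73 lb/h.

560.7 lb/h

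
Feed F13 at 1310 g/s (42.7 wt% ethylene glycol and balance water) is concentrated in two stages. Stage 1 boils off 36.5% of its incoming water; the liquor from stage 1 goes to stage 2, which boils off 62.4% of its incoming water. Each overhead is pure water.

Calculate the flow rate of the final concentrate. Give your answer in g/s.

738.6 g/s

water in feed = 1310×0.573 = 750.63 g/s.
After stage 1: water left = (1−0.365)×750.63 = 476.65; stream total = 1036 g/s.
After stage 2: water left = (1−0.624)×476.65 = 179.22; final concentrate = 738.59 g/s.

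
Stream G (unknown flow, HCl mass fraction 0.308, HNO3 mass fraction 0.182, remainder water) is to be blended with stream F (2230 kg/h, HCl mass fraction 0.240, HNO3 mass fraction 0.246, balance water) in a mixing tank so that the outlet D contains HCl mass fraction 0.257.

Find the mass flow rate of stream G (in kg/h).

743.3 kg/h

Let G be the unknown flow. Total out = 2230 + G.
HCl balance: 535.2 + 0.308·G = 0.257·(2230 + G)
(0.308 − 0.257)·G = 0.257×2230 − 535.2 = 37.91
G = 37.91 / 0.051 = 743.33 kg/h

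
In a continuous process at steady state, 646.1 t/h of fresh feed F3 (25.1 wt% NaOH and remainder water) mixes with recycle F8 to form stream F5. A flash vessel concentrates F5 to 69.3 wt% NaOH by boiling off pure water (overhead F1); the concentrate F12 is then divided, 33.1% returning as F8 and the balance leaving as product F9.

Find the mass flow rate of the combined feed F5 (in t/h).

761.9 t/h

Overall NaOH balance (none leaves overhead): NaOH in fresh feed = NaOH in product, i.e. 646.1×0.251 = (1−0.331)·F12·0.693.
F12 = 162.17/(0.693×0.669) = 349.8 t/h.
Recycle F8 = 0.331×349.8 = 115.78 t/h.
Combined feed F5 = 646.1 + 115.78 = 761.88 t/h.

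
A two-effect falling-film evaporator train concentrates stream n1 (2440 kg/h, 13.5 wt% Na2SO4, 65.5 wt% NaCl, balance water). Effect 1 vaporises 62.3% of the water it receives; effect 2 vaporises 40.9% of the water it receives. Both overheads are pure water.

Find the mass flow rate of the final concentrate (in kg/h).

2042 kg/h

water in feed = 2440×0.210 = 512.4 kg/h.
After stage 1: water left = (1−0.623)×512.4 = 193.17; stream total = 2120.8 kg/h.
After stage 2: water left = (1−0.409)×193.17 = 114.17; final concentrate = 2041.8 kg/h.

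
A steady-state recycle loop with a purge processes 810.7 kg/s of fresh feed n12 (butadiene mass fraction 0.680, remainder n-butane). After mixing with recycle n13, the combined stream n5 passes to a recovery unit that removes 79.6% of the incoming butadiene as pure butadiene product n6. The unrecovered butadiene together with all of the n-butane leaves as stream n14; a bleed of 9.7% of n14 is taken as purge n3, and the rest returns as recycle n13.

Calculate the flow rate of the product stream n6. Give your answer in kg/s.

butadiene in n5: m_A = 810.7×0.680 + (1−0.097)·(1−0.796)·m_A, so m_A = 551.28/0.8158 = 675.76 kg/s.
Product n6 = 0.796×675.76 = 537.9 kg/s.

537.9 kg/s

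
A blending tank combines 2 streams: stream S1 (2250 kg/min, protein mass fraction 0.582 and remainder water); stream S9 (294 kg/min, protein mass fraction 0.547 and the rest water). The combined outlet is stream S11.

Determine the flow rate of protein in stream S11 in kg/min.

1470 kg/min

protein out = protein in = 2250×0.582 + 294×0.547 = 1470.3 kg/min.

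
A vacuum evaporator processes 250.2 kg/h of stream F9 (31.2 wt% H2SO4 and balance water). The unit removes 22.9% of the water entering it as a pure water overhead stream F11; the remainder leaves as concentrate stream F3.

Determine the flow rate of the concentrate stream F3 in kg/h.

water entering = 250.2×0.688 = 172.14 kg/h; overhead removed = 0.229×172.14 = 39.42 kg/h.
Concentrate = 250.2 − 39.42 = 210.78 kg/h.

210.8 kg/h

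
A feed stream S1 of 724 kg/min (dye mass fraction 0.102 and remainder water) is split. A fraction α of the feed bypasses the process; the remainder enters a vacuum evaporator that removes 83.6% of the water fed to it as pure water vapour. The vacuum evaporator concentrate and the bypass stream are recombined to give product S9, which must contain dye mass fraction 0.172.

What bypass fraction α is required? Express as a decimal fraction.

All 724×0.102 = 73.848 kg/min of dye reaches S9, so S9 = 73.848/0.172 = 429.35 kg/min and vapour = 294.65 kg/min.
The evaporator receives (1−α)·724 of feed at 0.898 water and removes 0.836 of that water:
0.836×0.898×(1−α)×724 = 294.65
(1−α) = 294.65/543.53 = 0.5421;  α = 0.4579.

0.458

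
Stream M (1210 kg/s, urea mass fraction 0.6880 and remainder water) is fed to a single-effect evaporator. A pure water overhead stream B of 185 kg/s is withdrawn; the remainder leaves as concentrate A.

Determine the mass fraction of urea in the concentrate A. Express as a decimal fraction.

0.8122

urea is not removed: 1210×0.688 = 832.48 kg/s of urea enters A.
Concentrate = 1210 − 185 = 1025 kg/s.
Mass fraction = 832.48/1025 = 0.8122.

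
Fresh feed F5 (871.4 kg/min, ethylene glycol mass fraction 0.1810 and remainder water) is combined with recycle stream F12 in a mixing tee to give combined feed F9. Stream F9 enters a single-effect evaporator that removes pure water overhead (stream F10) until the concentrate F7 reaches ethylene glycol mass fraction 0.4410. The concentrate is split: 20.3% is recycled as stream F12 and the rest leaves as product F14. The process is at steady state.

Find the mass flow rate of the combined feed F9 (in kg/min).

962.5 kg/min

Overall ethylene glycol balance (none leaves overhead): ethylene glycol in fresh feed = ethylene glycol in product, i.e. 871.4×0.181 = (1−0.203)·F7·0.441.
F7 = 157.72/(0.441×0.797) = 448.74 kg/min.
Recycle F12 = 0.203×448.74 = 91.095 kg/min.
Combined feed F9 = 871.4 + 91.095 = 962.5 kg/min.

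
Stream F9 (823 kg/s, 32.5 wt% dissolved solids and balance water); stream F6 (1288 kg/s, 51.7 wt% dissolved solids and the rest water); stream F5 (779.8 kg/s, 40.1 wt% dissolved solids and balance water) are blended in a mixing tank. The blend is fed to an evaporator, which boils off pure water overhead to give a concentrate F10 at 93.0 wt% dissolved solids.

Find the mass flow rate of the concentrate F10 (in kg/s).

dissolved solids entering = 823×0.325 + 1288×0.517 + 779.8×0.401 = 1246.1 kg/s.
All dissolved solids reports to F10, so F10 = 1246.1/0.930 = 1339.9 kg/s.

1340 kg/s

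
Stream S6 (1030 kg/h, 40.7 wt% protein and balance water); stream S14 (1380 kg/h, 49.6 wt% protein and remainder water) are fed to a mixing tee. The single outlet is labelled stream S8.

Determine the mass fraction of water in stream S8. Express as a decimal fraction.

0.542

Total flow out = 1030 + 1380 = 2410 kg/h.
water in = 1030×0.593 + 1380×0.504 = 1306.3 kg/h.
water mass fraction in S8 = 1306.3/2410 = 0.542.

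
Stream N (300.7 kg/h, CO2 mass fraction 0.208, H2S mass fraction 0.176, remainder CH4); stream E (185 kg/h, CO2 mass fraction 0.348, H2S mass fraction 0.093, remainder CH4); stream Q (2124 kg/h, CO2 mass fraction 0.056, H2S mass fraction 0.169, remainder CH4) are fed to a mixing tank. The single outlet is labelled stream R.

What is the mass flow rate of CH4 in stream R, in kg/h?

1935 kg/h

CH4 out = CH4 in = 300.7×0.616 + 185×0.559 + 2124×0.775 = 1934.7 kg/h.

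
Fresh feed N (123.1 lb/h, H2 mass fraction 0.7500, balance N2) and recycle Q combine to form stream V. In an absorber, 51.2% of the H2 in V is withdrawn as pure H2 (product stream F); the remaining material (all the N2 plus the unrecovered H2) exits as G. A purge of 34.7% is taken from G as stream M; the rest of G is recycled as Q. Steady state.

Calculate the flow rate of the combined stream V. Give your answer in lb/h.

N2 enters only via N and leaves only via the purge: 123.1×0.250 = 0.347×(N2 in G), and the absorber passes all N2, so N2 in V = N2 in G = 88.689 lb/h.
H2 in V: m_A = 123.1×0.750 + (1−0.347)·(1−0.512)·m_A, so m_A = 92.325/0.6813 = 135.51 lb/h.
V = 135.51 + 88.689 = 224.19 lb/h.

224.2 lb/h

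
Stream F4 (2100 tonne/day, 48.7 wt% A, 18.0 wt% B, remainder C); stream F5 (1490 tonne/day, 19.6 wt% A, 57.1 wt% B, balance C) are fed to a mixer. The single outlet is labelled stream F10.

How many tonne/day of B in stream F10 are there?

B out = B in = 2100×0.180 + 1490×0.571 = 1228.8 tonne/day.

1229 tonne/day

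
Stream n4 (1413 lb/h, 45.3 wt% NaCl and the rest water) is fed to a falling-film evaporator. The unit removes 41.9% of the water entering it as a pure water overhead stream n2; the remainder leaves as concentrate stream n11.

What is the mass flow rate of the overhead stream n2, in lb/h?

323.8 lb/h

water entering = 1413×0.547 = 772.91 lb/h; overhead removed = 0.419×772.91 = 323.85 lb/h.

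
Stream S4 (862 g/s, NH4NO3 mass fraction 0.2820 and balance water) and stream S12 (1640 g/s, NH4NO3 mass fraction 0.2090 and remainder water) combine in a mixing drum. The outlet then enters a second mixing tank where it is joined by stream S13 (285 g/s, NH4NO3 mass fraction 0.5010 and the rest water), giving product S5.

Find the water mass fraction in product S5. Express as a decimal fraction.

Overall, product flow = 2787 g/s.
water in = 862×0.718 + 1640×0.791 + 285×0.499 = 2058.4 g/s.
water fraction in S5 = 0.7386.

0.7386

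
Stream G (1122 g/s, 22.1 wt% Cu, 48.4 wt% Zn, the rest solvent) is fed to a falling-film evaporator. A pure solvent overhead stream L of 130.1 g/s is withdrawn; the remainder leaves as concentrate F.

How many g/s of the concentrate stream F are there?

Concentrate = 1122 − 130.1 = 991.9 g/s.

991.9 g/s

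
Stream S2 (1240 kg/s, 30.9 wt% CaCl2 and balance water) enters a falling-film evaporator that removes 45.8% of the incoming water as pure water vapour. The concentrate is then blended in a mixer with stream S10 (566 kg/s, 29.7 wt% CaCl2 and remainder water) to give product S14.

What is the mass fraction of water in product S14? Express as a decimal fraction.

0.6100

Vapour removed = 0.458×0.691×1240 = 392.43 kg/s; concentrate = 847.57 kg/s.
water reaching the mixer = 464.41 (from concentrate) + 566×0.703 = 862.31 kg/s.
Product flow = 847.57 + 566 = 1413.6 kg/s; water fraction = 0.6100.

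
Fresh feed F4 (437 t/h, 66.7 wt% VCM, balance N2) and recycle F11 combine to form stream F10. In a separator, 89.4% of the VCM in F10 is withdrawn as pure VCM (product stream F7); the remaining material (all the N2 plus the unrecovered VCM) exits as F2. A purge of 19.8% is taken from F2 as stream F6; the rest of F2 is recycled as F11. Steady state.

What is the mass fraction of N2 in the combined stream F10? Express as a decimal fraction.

0.698

N2 enters only via F4 and leaves only via the purge: 437×0.333 = 0.198×(N2 in F2), and the separator passes all N2, so N2 in F10 = N2 in F2 = 734.95 t/h.
VCM in F10: m_A = 437×0.667 + (1−0.198)·(1−0.894)·m_A, so m_A = 291.48/0.9150 = 318.56 t/h.
F10 = 318.56 + 734.95 = 1053.5 t/h.
N2 fraction in F10 = 734.95/1053.5 = 0.698.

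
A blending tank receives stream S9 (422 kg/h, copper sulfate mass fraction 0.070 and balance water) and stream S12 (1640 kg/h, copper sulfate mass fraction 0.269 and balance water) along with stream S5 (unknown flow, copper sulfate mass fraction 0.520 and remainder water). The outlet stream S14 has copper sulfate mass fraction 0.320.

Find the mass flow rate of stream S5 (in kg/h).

Let S5 be the unknown flow. Total out = 2062 + S5.
copper sulfate balance: 470.7 + 0.520·S5 = 0.320·(2062 + S5)
(0.520 − 0.320)·S5 = 0.320×2062 − 470.7 = 189.14
S5 = 189.14 / 0.200 = 945.7 kg/h

945.7 kg/h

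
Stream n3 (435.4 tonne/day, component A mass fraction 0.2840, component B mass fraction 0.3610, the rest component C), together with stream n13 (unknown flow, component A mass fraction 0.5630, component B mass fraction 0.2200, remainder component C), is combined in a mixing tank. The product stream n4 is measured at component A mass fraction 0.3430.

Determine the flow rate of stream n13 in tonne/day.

116.8 tonne/day

Let n13 be the unknown flow. Total out = 435.4 + n13.
component A balance: 123.65 + 0.563·n13 = 0.343·(435.4 + n13)
(0.563 − 0.343)·n13 = 0.343×435.4 − 123.65 = 25.689
n13 = 25.689 / 0.220 = 116.77 tonne/day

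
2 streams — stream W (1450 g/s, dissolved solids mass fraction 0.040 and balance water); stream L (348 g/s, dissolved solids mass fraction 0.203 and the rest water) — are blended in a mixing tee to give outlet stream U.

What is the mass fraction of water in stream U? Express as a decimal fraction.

Total flow out = 1450 + 348 = 1798 g/s.
water in = 1450×0.960 + 348×0.797 = 1669.4 g/s.
water mass fraction in U = 1669.4/1798 = 0.928.

0.928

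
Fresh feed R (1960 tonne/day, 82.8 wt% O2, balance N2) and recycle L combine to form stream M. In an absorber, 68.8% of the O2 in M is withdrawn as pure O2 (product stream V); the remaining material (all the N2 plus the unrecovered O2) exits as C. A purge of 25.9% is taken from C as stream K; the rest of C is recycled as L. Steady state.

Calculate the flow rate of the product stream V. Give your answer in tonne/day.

O2 in M: m_A = 1960×0.828 + (1−0.259)·(1−0.688)·m_A, so m_A = 1622.9/0.7688 = 2110.9 tonne/day.
Product V = 0.688×2110.9 = 1452.3 tonne/day.

1452 tonne/day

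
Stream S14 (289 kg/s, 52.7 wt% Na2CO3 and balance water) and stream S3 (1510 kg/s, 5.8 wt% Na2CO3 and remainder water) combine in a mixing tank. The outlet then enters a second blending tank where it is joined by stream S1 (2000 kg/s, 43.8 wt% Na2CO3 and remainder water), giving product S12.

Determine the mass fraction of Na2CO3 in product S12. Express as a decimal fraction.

Overall, product flow = 3799 kg/s.
Na2CO3 in = 289×0.527 + 1510×0.058 + 2000×0.438 = 1115.9 kg/s.
Na2CO3 fraction in S12 = 0.294.

0.294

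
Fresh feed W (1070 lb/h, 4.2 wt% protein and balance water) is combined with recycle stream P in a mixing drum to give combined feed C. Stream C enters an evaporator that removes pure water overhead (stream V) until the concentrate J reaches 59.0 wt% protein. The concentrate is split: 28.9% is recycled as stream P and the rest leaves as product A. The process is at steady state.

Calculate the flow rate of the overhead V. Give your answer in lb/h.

Overall protein balance (none leaves overhead): protein in fresh feed = protein in product, i.e. 1070×0.042 = (1−0.289)·J·0.590.
J = 44.94/(0.590×0.711) = 107.13 lb/h.
Recycle P = 0.289×107.13 = 30.961 lb/h.
Combined feed C = 1070 + 30.961 = 1101 lb/h.
Overhead V = C − J = 1101 − 107.13 = 993.83 lb/h.

993.8 lb/h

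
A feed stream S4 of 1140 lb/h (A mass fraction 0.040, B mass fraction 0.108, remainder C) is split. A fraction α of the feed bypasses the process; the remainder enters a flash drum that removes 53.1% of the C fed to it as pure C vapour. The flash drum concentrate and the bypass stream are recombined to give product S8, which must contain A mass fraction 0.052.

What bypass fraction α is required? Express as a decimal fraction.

All 1140×0.040 = 45.6 lb/h of A reaches S8, so S8 = 45.6/0.052 = 876.92 lb/h and vapour = 263.08 lb/h.
The evaporator receives (1−α)·1140 of feed at 0.852 C and removes 0.531 of that C:
0.531×0.852×(1−α)×1140 = 263.08
(1−α) = 263.08/515.75 = 0.5101;  α = 0.4899.

0.490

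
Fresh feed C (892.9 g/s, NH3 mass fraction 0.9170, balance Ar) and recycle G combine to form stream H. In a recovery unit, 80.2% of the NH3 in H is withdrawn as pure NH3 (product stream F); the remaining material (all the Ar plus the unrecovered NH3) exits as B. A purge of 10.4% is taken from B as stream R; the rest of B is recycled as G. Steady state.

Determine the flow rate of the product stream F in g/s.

NH3 in H: m_A = 892.9×0.917 + (1−0.104)·(1−0.802)·m_A, so m_A = 818.79/0.8226 = 995.38 g/s.
Product F = 0.802×995.38 = 798.29 g/s.

798.3 g/s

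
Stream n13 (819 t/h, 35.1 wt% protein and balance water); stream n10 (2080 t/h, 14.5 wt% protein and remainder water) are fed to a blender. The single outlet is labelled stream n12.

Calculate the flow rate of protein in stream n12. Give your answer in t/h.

589.1 t/h

protein out = protein in = 819×0.351 + 2080×0.145 = 589.07 t/h.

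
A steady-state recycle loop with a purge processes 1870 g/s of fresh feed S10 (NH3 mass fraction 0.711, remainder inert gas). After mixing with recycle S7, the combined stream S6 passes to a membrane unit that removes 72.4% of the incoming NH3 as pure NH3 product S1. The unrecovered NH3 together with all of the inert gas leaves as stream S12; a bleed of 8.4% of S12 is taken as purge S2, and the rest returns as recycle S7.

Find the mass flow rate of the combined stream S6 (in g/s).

8213 g/s

inert gas enters only via S10 and leaves only via the purge: 1870×0.289 = 0.084×(inert gas in S12), and the membrane unit passes all inert gas, so inert gas in S6 = inert gas in S12 = 6433.7 g/s.
NH3 in S6: m_A = 1870×0.711 + (1−0.084)·(1−0.724)·m_A, so m_A = 1329.6/0.7472 = 1779.4 g/s.
S6 = 1779.4 + 6433.7 = 8213.1 g/s.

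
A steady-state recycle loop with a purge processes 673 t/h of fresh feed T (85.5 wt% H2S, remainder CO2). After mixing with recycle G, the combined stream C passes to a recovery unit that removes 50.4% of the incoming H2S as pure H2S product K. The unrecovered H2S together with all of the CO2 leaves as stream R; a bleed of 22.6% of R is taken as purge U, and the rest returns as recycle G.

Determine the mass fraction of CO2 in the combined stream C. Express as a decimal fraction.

0.316

CO2 enters only via T and leaves only via the purge: 673×0.145 = 0.226×(CO2 in R), and the recovery unit passes all CO2, so CO2 in C = CO2 in R = 431.79 t/h.
H2S in C: m_A = 673×0.855 + (1−0.226)·(1−0.504)·m_A, so m_A = 575.41/0.6161 = 933.97 t/h.
C = 933.97 + 431.79 = 1365.8 t/h.
CO2 fraction in C = 431.79/1365.8 = 0.316.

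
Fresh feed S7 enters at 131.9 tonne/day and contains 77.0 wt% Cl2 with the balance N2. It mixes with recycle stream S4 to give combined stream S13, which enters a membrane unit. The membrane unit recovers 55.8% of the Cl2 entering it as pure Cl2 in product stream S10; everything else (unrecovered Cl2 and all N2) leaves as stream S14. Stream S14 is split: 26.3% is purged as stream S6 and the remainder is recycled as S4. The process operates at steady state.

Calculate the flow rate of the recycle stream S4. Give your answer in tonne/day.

134.1 tonne/day

N2 enters only via S7 and leaves only via the purge: 131.9×0.230 = 0.263×(N2 in S14), and the membrane unit passes all N2, so N2 in S13 = N2 in S14 = 115.35 tonne/day.
Cl2 in S13: m_A = 131.9×0.770 + (1−0.263)·(1−0.558)·m_A, so m_A = 101.56/0.6742 = 150.63 tonne/day.
S14 = (1−0.558)×150.63 + 115.35 = 181.93 tonne/day.
Recycle S4 = (1−0.263)×181.93 = 134.08 tonne/day.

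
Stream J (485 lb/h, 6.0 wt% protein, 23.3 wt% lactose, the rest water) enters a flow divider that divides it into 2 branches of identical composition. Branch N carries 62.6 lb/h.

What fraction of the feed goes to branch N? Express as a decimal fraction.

0.129

Fraction to N = 62.6/485 = 0.1291.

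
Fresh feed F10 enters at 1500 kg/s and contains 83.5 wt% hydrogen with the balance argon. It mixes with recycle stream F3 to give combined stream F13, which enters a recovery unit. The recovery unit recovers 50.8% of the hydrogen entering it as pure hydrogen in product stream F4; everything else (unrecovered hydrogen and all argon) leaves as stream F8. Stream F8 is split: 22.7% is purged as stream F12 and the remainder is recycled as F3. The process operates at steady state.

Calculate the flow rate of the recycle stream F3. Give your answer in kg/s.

1611 kg/s

argon enters only via F10 and leaves only via the purge: 1500×0.165 = 0.227×(argon in F8), and the recovery unit passes all argon, so argon in F13 = argon in F8 = 1090.3 kg/s.
hydrogen in F13: m_A = 1500×0.835 + (1−0.227)·(1−0.508)·m_A, so m_A = 1252.5/0.6197 = 2021.2 kg/s.
F8 = (1−0.508)×2021.2 + 1090.3 = 2084.7 kg/s.
Recycle F3 = (1−0.227)×2084.7 = 1611.5 kg/s.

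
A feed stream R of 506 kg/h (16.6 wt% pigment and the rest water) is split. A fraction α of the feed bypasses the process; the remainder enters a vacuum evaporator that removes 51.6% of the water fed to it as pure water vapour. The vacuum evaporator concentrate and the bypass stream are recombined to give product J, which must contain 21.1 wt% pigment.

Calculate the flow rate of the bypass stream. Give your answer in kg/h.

All 506×0.166 = 83.996 kg/h of pigment reaches J, so J = 83.996/0.211 = 398.09 kg/h and vapour = 107.91 kg/h.
The evaporator receives (1−α)·506 of feed at 0.834 water and removes 0.516 of that water:
0.516×0.834×(1−α)×506 = 107.91
(1−α) = 107.91/217.75 = 0.4956;  α = 0.5044.
Bypass flow = 0.5044×506 = 255.24 kg/h.

255.2 kg/h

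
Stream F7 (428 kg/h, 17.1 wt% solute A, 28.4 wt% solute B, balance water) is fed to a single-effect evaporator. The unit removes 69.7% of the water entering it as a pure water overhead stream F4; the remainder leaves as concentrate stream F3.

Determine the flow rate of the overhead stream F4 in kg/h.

162.6 kg/h

water entering = 428×0.545 = 233.26 kg/h; overhead removed = 0.697×233.26 = 162.58 kg/h.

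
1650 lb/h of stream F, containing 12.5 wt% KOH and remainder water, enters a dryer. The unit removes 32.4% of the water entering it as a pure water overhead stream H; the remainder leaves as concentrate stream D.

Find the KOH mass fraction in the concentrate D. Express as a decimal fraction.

0.174

KOH is not removed: 1650×0.125 = 206.25 lb/h of KOH enters D.
water entering = 1650×0.875 = 1443.8 lb/h; overhead removed = 0.324×1443.8 = 467.78 lb/h.
Concentrate = 1650 − 467.78 = 1182.2 lb/h.
Mass fraction = 206.25/1182.2 = 0.174.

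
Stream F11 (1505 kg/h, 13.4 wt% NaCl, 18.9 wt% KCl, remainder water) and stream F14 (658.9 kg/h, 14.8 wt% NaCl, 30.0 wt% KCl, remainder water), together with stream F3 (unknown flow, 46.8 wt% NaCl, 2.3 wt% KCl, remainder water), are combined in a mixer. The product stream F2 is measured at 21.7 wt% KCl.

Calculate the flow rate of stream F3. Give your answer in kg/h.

Let F3 be the unknown flow. Total out = 2163.9 + F3.
KCl balance: 482.12 + 0.023·F3 = 0.217·(2163.9 + F3)
(0.023 − 0.217)·F3 = 0.217×2163.9 − 482.12 = -12.549
F3 = -12.549 / -0.194 = 64.684 kg/h

64.68 kg/h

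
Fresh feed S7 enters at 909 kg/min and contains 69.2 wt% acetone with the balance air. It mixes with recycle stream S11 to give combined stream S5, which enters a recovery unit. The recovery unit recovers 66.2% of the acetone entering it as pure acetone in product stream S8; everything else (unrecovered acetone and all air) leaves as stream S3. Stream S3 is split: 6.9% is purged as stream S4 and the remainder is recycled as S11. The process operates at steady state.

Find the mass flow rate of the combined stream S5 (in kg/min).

air enters only via S7 and leaves only via the purge: 909×0.308 = 0.069×(air in S3), and the recovery unit passes all air, so air in S5 = air in S3 = 4057.6 kg/min.
acetone in S5: m_A = 909×0.692 + (1−0.069)·(1−0.662)·m_A, so m_A = 629.03/0.6853 = 917.86 kg/min.
S5 = 917.86 + 4057.6 = 4975.4 kg/min.

4975 kg/min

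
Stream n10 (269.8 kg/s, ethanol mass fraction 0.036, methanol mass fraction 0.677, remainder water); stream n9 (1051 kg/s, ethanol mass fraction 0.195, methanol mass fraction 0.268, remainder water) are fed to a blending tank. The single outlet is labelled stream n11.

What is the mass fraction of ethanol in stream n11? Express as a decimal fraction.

0.163

Total flow out = 269.8 + 1051 = 1320.8 kg/s.
ethanol in = 269.8×0.036 + 1051×0.195 = 214.66 kg/s.
ethanol mass fraction in n11 = 214.66/1320.8 = 0.163.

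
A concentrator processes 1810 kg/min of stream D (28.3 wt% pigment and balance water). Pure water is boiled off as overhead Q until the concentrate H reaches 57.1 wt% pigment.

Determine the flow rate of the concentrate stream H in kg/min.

897.1 kg/min

pigment is conserved: 1810×0.283 = 512.23 kg/min all reports to the concentrate.
Concentrate = 512.23/(target fraction) = 897.08 kg/min.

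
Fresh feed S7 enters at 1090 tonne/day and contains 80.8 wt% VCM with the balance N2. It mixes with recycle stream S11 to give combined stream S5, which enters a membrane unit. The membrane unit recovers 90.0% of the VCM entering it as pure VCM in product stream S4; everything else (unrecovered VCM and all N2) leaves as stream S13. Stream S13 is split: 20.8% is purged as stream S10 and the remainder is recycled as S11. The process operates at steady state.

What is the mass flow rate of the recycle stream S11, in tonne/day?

N2 enters only via S7 and leaves only via the purge: 1090×0.192 = 0.208×(N2 in S13), and the membrane unit passes all N2, so N2 in S5 = N2 in S13 = 1006.2 tonne/day.
VCM in S5: m_A = 1090×0.808 + (1−0.208)·(1−0.900)·m_A, so m_A = 880.72/0.9208 = 956.47 tonne/day.
S13 = (1−0.900)×956.47 + 1006.2 = 1101.8 tonne/day.
Recycle S11 = (1−0.208)×1101.8 = 872.63 tonne/day.

872.6 tonne/day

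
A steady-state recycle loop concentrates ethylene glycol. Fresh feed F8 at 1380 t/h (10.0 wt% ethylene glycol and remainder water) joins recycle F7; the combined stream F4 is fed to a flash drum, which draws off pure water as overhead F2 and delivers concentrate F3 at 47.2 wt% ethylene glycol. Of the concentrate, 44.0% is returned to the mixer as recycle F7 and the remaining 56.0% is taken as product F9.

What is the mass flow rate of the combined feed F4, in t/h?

Overall ethylene glycol balance (none leaves overhead): ethylene glycol in fresh feed = ethylene glycol in product, i.e. 1380×0.100 = (1−0.440)·F3·0.472.
F3 = 138/(0.472×0.560) = 522.09 t/h.
Recycle F7 = 0.440×522.09 = 229.72 t/h.
Combined feed F4 = 1380 + 229.72 = 1609.7 t/h.

1610 t/h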